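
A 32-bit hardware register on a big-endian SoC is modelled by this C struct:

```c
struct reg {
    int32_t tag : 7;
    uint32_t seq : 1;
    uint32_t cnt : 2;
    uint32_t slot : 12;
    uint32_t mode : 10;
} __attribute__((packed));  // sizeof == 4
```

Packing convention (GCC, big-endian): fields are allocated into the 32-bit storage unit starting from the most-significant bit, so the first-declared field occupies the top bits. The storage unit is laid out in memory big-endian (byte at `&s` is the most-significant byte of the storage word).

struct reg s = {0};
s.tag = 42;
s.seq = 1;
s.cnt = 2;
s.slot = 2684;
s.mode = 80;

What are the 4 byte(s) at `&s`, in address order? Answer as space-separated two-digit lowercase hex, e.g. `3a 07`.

55 a9 f0 50

tag (7b) val=42 bits=0x2a at bit 25: 0x54000000
seq (1b) val=1 bits=0x1 at bit 24: 0x55000000
cnt (2b) val=2 bits=0x2 at bit 22: 0x55800000
slot (12b) val=2684 bits=0xa7c at bit 10: 0x55a9f000
mode (10b) val=80 bits=0x50 at bit 0: 0x55a9f050
word = 0x55a9f050 → big-endian bytes:
  [0]=0x55  [1]=0xa9  [2]=0xf0  [3]=0x50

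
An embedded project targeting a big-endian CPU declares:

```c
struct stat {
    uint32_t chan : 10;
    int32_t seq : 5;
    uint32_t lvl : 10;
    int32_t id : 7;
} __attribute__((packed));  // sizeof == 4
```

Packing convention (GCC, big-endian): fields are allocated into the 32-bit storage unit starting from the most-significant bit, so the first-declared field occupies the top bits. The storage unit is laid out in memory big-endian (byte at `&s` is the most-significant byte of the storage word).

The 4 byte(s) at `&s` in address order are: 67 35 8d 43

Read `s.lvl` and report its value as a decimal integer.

794

[0]=0x67 [1]=0x35 [2]=0x8d [3]=0x43 (big-endian) → word 0x67358d43
chan:10 @ bit 22 → (0x67358d43>>22)&0x3ff = 0x19c
seq:5 @ bit 17 → (0x67358d43>>17)&0x1f = 0x1a
lvl:10 @ bit 7 → (0x67358d43>>7)&0x3ff = 0x31a  ←
id:7 @ bit 0 → (0x67358d43>>0)&0x7f = 0x43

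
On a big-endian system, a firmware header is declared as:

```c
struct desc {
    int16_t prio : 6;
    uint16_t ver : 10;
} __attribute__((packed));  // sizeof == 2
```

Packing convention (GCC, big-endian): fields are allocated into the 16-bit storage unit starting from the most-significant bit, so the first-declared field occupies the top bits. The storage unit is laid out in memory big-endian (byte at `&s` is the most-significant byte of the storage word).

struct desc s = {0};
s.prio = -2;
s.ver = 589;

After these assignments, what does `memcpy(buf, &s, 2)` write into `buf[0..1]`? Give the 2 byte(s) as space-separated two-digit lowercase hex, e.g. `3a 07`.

fa 4d

prio (6b) val=-2 bits=0x3e at bit 10: 0xf800
ver (10b) val=589 bits=0x24d at bit 0: 0xfa4d
word = 0xfa4d → big-endian bytes:
  [0]=0xfa  [1]=0x4d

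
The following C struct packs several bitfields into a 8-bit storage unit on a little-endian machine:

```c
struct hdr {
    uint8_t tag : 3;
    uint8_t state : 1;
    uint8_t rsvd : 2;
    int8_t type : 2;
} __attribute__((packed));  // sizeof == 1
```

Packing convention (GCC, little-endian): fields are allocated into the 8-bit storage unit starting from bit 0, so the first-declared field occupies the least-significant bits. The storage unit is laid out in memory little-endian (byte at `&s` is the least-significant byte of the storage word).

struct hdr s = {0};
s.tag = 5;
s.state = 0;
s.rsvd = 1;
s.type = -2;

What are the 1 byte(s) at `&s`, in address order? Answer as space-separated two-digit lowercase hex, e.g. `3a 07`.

tag (3b) val=5 bits=0x5 at bit 0: 0x05
state (1b) val=0 bits=0x0 at bit 3: 0x05
rsvd (2b) val=1 bits=0x1 at bit 4: 0x15
type (2b) val=-2 bits=0x2 at bit 6: 0x95
word = 0x95 → little-endian bytes:
  [0]=0x95

95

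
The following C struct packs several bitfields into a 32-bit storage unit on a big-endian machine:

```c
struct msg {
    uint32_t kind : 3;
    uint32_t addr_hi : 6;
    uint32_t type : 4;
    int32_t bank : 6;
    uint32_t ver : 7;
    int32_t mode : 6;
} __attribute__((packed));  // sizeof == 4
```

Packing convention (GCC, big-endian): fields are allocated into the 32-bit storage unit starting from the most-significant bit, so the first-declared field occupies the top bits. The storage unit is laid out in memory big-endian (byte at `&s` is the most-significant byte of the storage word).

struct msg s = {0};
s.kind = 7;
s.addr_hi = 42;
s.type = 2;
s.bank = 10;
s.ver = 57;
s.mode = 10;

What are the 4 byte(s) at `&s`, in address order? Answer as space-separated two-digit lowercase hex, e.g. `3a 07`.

f5 11 4e 4a

kind:3 = 7 → 0x7 << 29 → word 0xe0000000
addr_hi:6 = 42 → 0x2a << 23 → word 0xf5000000
type:4 = 2 → 0x2 << 19 → word 0xf5100000
bank:6 = 10 → 0xa << 13 → word 0xf5114000
ver:7 = 57 → 0x39 << 6 → word 0xf5114e40
mode:6 = 10 → 0xa << 0 → word 0xf5114e4a
word = 0xf5114e4a → big-endian bytes:
  [0]=0xf5  [1]=0x11  [2]=0x4e  [3]=0x4a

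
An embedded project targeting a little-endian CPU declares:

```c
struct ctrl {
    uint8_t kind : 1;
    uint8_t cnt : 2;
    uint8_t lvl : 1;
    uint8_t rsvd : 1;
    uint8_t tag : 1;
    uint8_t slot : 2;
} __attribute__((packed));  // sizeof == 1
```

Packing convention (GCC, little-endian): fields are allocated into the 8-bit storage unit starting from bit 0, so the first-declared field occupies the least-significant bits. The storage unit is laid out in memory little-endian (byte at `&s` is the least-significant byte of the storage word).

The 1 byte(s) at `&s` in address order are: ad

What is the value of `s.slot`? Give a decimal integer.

2

[0]=0xad (little-endian) → word 0xad
kind [0+:1] = (word>>0) & 0x1 = 1
cnt [1+:2] = (word>>1) & 0x3 = 2
lvl [3+:1] = (word>>3) & 0x1 = 1
rsvd [4+:1] = (word>>4) & 0x1 = 0
tag [5+:1] = (word>>5) & 0x1 = 1
slot [6+:2] = (word>>6) & 0x3 = 2  ←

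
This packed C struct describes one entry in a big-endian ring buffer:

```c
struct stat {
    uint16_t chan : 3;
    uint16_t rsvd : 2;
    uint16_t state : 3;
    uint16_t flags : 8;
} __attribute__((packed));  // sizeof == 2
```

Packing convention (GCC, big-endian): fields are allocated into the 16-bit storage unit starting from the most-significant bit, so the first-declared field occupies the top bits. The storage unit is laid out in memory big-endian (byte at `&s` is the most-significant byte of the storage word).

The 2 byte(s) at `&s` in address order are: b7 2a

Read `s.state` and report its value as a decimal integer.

[0]=0xb7 [1]=0x2a (big-endian) → word 0xb72a
chan:3 @ bit 13 → (0xb72a>>13)&0x7 = 0x5
rsvd:2 @ bit 11 → (0xb72a>>11)&0x3 = 0x2
state:3 @ bit 8 → (0xb72a>>8)&0x7 = 0x7  ←
flags:8 @ bit 0 → (0xb72a>>0)&0xff = 0x2a

7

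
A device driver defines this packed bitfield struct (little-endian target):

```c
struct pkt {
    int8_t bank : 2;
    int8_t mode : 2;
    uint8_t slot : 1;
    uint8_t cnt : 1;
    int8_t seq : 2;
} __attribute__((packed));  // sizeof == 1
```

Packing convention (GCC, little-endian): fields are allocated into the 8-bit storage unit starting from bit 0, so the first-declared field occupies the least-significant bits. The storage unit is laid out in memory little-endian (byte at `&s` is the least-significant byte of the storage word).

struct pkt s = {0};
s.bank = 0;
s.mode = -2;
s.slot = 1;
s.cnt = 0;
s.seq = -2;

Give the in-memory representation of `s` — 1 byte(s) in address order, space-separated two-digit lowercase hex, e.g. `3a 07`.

bank:2 = 0 → 0x0 << 0 → word 0x00
mode:2 = -2 → 0x2 << 2 → word 0x08
slot:1 = 1 → 0x1 << 4 → word 0x18
cnt:1 = 0 → 0x0 << 5 → word 0x18
seq:2 = -2 → 0x2 << 6 → word 0x98
word = 0x98 → little-endian bytes:
  [0]=0x98

98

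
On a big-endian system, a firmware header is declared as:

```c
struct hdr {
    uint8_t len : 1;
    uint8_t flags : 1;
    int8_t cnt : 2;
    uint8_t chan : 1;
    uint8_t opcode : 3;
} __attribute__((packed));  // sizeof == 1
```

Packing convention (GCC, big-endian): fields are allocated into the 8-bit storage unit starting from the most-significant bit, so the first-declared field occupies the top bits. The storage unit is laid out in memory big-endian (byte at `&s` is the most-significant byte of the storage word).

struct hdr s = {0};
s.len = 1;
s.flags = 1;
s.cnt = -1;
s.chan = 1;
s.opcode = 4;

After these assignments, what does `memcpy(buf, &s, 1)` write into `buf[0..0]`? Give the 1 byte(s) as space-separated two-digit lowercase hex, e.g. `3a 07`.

len:1 = 1 → 0x1 << 7 → word 0x80
flags:1 = 1 → 0x1 << 6 → word 0xc0
cnt:2 = -1 → 0x3 << 4 → word 0xf0
chan:1 = 1 → 0x1 << 3 → word 0xf8
opcode:3 = 4 → 0x4 << 0 → word 0xfc
word = 0xfc → big-endian bytes:
  [0]=0xfc

fc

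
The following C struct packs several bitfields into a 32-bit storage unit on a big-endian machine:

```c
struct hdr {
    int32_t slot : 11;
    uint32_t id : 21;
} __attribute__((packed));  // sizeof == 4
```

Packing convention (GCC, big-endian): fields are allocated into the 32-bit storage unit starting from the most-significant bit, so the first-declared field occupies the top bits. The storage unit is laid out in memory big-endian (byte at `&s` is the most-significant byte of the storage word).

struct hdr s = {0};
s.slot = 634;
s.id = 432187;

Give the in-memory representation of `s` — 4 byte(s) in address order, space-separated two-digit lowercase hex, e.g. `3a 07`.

4f 46 98 3b

[21+:11] slot=634 & 0x7ff = 0x27a; word=0x4f400000
[0+:21] id=432187 & 0x1fffff = 0x6983b; word=0x4f46983b
word = 0x4f46983b → big-endian bytes:
  [0]=0x4f  [1]=0x46  [2]=0x98  [3]=0x3b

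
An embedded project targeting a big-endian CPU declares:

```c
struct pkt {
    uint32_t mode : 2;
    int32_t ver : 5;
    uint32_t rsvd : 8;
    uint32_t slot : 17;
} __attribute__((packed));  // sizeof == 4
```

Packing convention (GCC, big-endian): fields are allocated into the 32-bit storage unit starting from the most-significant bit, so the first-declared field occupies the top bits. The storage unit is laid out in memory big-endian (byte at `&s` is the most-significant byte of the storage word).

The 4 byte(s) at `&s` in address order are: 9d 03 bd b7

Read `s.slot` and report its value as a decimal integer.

[0]=0x9d [1]=0x03 [2]=0xbd [3]=0xb7 (big-endian) → word 0x9d03bdb7
mode:2 @ bit 30 → (0x9d03bdb7>>30)&0x3 = 0x2
ver:5 @ bit 25 → (0x9d03bdb7>>25)&0x1f = 0xe
rsvd:8 @ bit 17 → (0x9d03bdb7>>17)&0xff = 0x81
slot:17 @ bit 0 → (0x9d03bdb7>>0)&0x1ffff = 0x1bdb7  ←

114103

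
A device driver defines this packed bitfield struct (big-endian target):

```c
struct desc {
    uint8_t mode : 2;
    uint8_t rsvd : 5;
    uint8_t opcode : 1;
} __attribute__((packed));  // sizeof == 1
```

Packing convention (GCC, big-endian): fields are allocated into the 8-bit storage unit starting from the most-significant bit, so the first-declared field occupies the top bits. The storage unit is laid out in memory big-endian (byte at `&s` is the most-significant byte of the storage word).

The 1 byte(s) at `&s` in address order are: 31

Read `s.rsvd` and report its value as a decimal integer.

[0]=0x31 (big-endian) → word 0x31
mode:2 @ bit 6 → (0x31>>6)&0x3 = 0x0
rsvd:5 @ bit 1 → (0x31>>1)&0x1f = 0x18  ←
opcode:1 @ bit 0 → (0x31>>0)&0x1 = 0x1

24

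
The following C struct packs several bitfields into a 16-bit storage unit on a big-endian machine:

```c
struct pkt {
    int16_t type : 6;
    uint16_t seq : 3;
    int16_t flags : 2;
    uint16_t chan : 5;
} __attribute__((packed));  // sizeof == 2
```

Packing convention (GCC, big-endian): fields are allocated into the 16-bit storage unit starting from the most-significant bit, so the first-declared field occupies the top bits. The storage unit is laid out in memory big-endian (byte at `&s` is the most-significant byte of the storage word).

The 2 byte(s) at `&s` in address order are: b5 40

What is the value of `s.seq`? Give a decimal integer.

[0]=0xb5 [1]=0x40 (big-endian) → word 0xb540
type [10+:6] = (word>>10) & 0x3f = 45
seq [7+:3] = (word>>7) & 0x7 = 2  ←
flags [5+:2] = (word>>5) & 0x3 = 2
chan [0+:5] = (word>>0) & 0x1f = 0

2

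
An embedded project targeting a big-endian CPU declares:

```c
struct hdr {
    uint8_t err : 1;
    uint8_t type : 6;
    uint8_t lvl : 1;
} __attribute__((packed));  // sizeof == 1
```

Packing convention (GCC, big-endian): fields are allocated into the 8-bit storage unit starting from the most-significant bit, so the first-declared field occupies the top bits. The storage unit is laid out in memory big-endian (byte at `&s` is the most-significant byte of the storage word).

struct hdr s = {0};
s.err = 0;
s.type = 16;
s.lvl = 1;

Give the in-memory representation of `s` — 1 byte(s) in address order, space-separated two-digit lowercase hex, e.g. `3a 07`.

21

err:1 = 0 → 0x0 << 7 → word 0x00
type:6 = 16 → 0x10 << 1 → word 0x20
lvl:1 = 1 → 0x1 << 0 → word 0x21
word = 0x21 → big-endian bytes:
  [0]=0x21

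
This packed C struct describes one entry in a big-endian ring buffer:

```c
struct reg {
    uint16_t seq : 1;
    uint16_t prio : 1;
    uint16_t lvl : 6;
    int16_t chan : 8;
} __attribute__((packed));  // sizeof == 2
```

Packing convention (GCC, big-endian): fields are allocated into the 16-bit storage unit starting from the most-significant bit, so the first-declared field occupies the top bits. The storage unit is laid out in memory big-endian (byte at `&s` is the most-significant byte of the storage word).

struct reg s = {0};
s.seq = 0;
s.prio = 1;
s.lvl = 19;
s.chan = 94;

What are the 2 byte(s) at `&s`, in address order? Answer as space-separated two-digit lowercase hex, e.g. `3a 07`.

53 5e

seq:1 = 0 → 0x0 << 15 → word 0x0000
prio:1 = 1 → 0x1 << 14 → word 0x4000
lvl:6 = 19 → 0x13 << 8 → word 0x5300
chan:8 = 94 → 0x5e << 0 → word 0x535e
word = 0x535e → big-endian bytes:
  [0]=0x53  [1]=0x5e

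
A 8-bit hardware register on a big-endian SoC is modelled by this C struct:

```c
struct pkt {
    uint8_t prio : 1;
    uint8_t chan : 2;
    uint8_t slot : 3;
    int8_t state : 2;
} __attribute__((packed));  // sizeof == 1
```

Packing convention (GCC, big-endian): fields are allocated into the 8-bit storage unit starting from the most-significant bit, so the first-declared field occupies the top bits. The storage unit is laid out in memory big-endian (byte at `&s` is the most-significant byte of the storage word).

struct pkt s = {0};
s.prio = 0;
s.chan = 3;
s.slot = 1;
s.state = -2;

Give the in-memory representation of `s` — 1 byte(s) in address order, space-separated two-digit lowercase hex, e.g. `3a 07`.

[7+:1] prio=0 & 0x1 = 0x0; word=0x00
[5+:2] chan=3 & 0x3 = 0x3; word=0x60
[2+:3] slot=1 & 0x7 = 0x1; word=0x64
[0+:2] state=-2 & 0x3 = 0x2; word=0x66
word = 0x66 → big-endian bytes:
  [0]=0x66

66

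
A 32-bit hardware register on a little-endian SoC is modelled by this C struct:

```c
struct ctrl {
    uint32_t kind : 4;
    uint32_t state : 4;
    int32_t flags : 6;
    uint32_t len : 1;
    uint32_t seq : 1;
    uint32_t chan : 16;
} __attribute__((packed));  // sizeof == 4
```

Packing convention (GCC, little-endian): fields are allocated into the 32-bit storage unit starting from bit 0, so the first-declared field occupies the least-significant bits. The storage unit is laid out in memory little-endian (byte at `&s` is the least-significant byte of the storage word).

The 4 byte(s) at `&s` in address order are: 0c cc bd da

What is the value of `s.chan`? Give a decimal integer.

55997

[0]=0x0c [1]=0xcc [2]=0xbd [3]=0xda (little-endian) → word 0xdabdcc0c
kind:4 @ bit 0 → (0xdabdcc0c>>0)&0xf = 0xc
state:4 @ bit 4 → (0xdabdcc0c>>4)&0xf = 0x0
flags:6 @ bit 8 → (0xdabdcc0c>>8)&0x3f = 0xc
len:1 @ bit 14 → (0xdabdcc0c>>14)&0x1 = 0x1
seq:1 @ bit 15 → (0xdabdcc0c>>15)&0x1 = 0x1
chan:16 @ bit 16 → (0xdabdcc0c>>16)&0xffff = 0xdabd  ←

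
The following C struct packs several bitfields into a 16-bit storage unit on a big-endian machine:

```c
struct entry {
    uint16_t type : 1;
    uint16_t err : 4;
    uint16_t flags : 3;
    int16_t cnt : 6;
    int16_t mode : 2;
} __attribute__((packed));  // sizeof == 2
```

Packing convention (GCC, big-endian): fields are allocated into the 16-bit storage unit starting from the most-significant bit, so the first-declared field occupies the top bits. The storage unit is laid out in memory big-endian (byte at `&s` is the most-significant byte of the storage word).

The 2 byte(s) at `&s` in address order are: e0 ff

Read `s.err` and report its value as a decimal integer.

12

[0]=0xe0 [1]=0xff (big-endian) → word 0xe0ff
type:1 @ bit 15 → (0xe0ff>>15)&0x1 = 0x1
err:4 @ bit 11 → (0xe0ff>>11)&0xf = 0xc  ←
flags:3 @ bit 8 → (0xe0ff>>8)&0x7 = 0x0
cnt:6 @ bit 2 → (0xe0ff>>2)&0x3f = 0x3f
mode:2 @ bit 0 → (0xe0ff>>0)&0x3 = 0x3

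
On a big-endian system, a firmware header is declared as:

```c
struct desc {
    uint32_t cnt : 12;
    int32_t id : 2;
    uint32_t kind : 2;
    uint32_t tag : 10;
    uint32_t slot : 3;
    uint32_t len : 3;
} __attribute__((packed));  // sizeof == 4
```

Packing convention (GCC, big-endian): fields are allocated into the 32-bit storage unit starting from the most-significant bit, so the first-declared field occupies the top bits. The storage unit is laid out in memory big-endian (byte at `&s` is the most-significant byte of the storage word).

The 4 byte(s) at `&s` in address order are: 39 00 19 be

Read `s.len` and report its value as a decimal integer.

[0]=0x39 [1]=0x00 [2]=0x19 [3]=0xbe (big-endian) → word 0x390019be
cnt:12 @ bit 20 → (0x390019be>>20)&0xfff = 0x390
id:2 @ bit 18 → (0x390019be>>18)&0x3 = 0x0
kind:2 @ bit 16 → (0x390019be>>16)&0x3 = 0x0
tag:10 @ bit 6 → (0x390019be>>6)&0x3ff = 0x66
slot:3 @ bit 3 → (0x390019be>>3)&0x7 = 0x7
len:3 @ bit 0 → (0x390019be>>0)&0x7 = 0x6  ←

6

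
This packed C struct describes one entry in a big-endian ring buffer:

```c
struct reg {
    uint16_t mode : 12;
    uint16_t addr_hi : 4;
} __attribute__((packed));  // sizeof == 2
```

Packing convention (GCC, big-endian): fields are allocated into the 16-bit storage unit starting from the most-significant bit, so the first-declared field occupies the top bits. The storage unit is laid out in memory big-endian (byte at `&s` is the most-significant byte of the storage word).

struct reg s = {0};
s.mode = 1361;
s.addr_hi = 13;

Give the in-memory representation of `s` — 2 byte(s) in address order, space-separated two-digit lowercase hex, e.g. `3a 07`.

55 1d

[4+:12] mode=1361 & 0xfff = 0x551; word=0x5510
[0+:4] addr_hi=13 & 0xf = 0xd; word=0x551d
word = 0x551d → big-endian bytes:
  [0]=0x55  [1]=0x1d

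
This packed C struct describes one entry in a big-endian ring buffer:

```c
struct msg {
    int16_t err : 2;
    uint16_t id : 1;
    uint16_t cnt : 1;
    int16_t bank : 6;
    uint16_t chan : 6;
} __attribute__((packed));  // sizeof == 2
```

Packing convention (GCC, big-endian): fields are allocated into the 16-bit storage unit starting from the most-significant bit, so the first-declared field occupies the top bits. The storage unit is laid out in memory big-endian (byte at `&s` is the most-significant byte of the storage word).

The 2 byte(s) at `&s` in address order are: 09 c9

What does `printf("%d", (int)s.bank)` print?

-25

[0]=0x09 [1]=0xc9 (big-endian) → word 0x09c9
err:2 @ bit 14 → (0x09c9>>14)&0x3 = 0x0
id:1 @ bit 13 → (0x09c9>>13)&0x1 = 0x0
cnt:1 @ bit 12 → (0x09c9>>12)&0x1 = 0x0
bank:6 @ bit 6 → (0x09c9>>6)&0x3f = 0x27  ←
chan:6 @ bit 0 → (0x09c9>>0)&0x3f = 0x9
bank signed 6b, MSB=1: 39 - 64 = -25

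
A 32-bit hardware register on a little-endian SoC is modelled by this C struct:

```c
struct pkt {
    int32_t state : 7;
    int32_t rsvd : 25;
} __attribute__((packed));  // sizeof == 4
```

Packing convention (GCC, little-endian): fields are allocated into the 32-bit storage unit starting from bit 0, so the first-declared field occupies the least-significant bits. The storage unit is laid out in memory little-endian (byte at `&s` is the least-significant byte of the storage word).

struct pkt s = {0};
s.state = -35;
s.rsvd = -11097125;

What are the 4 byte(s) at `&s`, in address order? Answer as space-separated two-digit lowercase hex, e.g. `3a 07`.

dd ed 55 ab

state (7b) val=-35 bits=0x5d at bit 0: 0x0000005d
rsvd (25b) val=-11097125 bits=0x156abdb at bit 7: 0xab55eddd
word = 0xab55eddd → little-endian bytes:
  [0]=0xdd  [1]=0xed  [2]=0x55  [3]=0xab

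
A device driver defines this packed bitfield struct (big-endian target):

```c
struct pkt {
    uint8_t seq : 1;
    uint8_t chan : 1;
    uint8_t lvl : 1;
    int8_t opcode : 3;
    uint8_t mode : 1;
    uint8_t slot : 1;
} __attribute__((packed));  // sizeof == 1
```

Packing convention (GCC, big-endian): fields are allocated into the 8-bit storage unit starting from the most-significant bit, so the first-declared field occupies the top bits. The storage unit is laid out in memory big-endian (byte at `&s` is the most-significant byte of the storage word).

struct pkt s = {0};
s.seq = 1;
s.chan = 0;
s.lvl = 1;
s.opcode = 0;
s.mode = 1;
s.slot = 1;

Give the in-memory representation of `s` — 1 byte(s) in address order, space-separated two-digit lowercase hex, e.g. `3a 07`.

seq:1 = 1 → 0x1 << 7 → word 0x80
chan:1 = 0 → 0x0 << 6 → word 0x80
lvl:1 = 1 → 0x1 << 5 → word 0xa0
opcode:3 = 0 → 0x0 << 2 → word 0xa0
mode:1 = 1 → 0x1 << 1 → word 0xa2
slot:1 = 1 → 0x1 << 0 → word 0xa3
word = 0xa3 → big-endian bytes:
  [0]=0xa3

a3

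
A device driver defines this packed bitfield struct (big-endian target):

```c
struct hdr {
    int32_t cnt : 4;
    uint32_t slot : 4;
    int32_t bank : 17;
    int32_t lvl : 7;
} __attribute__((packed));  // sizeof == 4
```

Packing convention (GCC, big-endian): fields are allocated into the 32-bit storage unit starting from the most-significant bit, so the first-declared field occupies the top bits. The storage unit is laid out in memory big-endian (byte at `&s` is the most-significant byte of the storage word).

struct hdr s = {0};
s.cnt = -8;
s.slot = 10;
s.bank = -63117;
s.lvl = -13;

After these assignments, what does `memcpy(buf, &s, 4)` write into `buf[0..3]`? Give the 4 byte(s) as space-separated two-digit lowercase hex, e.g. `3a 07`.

8a 84 b9 f3

cnt (4b) val=-8 bits=0x8 at bit 28: 0x80000000
slot (4b) val=10 bits=0xa at bit 24: 0x8a000000
bank (17b) val=-63117 bits=0x10973 at bit 7: 0x8a84b980
lvl (7b) val=-13 bits=0x73 at bit 0: 0x8a84b9f3
word = 0x8a84b9f3 → big-endian bytes:
  [0]=0x8a  [1]=0x84  [2]=0xb9  [3]=0xf3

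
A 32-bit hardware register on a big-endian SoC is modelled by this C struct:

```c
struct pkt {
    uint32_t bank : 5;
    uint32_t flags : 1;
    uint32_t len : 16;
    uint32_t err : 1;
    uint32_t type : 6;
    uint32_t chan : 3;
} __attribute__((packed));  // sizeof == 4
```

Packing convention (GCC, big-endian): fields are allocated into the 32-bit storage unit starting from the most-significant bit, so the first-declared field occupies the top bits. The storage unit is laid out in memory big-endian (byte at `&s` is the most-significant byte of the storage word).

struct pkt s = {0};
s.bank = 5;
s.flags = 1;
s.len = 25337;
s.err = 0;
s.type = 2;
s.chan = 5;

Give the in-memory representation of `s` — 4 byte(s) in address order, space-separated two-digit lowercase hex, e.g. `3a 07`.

2d 8b e4 15

bank (5b) val=5 bits=0x5 at bit 27: 0x28000000
flags (1b) val=1 bits=0x1 at bit 26: 0x2c000000
len (16b) val=25337 bits=0x62f9 at bit 10: 0x2d8be400
err (1b) val=0 bits=0x0 at bit 9: 0x2d8be400
type (6b) val=2 bits=0x2 at bit 3: 0x2d8be410
chan (3b) val=5 bits=0x5 at bit 0: 0x2d8be415
word = 0x2d8be415 → big-endian bytes:
  [0]=0x2d  [1]=0x8b  [2]=0xe4  [3]=0x15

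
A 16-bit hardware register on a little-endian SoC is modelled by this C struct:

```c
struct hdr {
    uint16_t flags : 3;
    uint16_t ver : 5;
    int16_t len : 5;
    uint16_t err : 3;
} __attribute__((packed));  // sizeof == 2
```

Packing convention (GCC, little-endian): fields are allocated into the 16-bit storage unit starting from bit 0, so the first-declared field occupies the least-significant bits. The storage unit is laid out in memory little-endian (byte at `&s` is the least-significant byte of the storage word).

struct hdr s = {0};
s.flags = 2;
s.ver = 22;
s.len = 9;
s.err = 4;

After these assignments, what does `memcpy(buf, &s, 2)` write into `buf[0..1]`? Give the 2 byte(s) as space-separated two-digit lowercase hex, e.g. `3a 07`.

flags (3b) val=2 bits=0x2 at bit 0: 0x0002
ver (5b) val=22 bits=0x16 at bit 3: 0x00b2
len (5b) val=9 bits=0x9 at bit 8: 0x09b2
err (3b) val=4 bits=0x4 at bit 13: 0x89b2
word = 0x89b2 → little-endian bytes:
  [0]=0xb2  [1]=0x89

b2 89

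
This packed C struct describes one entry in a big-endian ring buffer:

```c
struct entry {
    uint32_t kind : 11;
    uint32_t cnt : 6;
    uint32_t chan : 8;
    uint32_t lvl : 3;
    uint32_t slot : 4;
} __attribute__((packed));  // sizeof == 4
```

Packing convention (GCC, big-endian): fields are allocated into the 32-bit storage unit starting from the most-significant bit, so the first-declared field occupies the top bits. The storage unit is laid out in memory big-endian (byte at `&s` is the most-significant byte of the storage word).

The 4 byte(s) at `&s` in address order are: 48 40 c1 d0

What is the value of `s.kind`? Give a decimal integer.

[0]=0x48 [1]=0x40 [2]=0xc1 [3]=0xd0 (big-endian) → word 0x4840c1d0
kind [21+:11] = (word>>21) & 0x7ff = 578  ←
cnt [15+:6] = (word>>15) & 0x3f = 1
chan [7+:8] = (word>>7) & 0xff = 131
lvl [4+:3] = (word>>4) & 0x7 = 5
slot [0+:4] = (word>>0) & 0xf = 0

578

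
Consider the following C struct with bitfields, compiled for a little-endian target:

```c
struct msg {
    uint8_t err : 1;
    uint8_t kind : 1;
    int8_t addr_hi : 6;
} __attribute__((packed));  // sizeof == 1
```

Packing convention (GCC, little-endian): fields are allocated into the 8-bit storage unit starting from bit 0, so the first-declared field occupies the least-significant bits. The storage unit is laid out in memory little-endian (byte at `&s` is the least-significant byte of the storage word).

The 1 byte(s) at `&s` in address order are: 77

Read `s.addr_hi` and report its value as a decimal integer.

[0]=0x77 (little-endian) → word 0x77
err [0+:1] = (word>>0) & 0x1 = 1
kind [1+:1] = (word>>1) & 0x1 = 1
addr_hi [2+:6] = (word>>2) & 0x3f = 29  ←
addr_hi signed 6b, MSB=0: value = 29

29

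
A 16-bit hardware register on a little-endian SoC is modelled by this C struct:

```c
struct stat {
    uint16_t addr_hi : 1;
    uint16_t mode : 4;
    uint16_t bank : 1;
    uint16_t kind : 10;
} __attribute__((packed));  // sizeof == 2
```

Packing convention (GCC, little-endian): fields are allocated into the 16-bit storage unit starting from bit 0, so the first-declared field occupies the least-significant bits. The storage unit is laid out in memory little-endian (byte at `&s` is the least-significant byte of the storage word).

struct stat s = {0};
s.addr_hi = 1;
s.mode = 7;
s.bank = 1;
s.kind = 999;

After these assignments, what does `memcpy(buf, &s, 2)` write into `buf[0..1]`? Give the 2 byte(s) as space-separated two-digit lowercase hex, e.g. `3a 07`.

ef f9

addr_hi:1 = 1 → 0x1 << 0 → word 0x0001
mode:4 = 7 → 0x7 << 1 → word 0x000f
bank:1 = 1 → 0x1 << 5 → word 0x002f
kind:10 = 999 → 0x3e7 << 6 → word 0xf9ef
word = 0xf9ef → little-endian bytes:
  [0]=0xef  [1]=0xf9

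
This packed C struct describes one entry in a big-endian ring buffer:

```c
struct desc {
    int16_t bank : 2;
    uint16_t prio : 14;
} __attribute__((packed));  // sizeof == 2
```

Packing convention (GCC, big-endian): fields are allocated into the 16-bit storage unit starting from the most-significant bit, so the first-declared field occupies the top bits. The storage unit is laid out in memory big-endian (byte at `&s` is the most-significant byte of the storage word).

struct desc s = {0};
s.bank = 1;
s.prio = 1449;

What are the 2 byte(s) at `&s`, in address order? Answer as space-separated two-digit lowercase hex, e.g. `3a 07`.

45 a9

bank:2 = 1 → 0x1 << 14 → word 0x4000
prio:14 = 1449 → 0x5a9 << 0 → word 0x45a9
word = 0x45a9 → big-endian bytes:
  [0]=0x45  [1]=0xa9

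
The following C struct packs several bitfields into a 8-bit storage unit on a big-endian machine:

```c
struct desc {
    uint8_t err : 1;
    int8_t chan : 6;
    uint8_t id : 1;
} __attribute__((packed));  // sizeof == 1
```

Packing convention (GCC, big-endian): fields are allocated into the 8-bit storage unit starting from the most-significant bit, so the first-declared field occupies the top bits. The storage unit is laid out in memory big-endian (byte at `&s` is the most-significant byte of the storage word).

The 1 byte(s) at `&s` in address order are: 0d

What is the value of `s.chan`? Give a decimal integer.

6

[0]=0x0d (big-endian) → word 0x0d
err [7+:1] = (word>>7) & 0x1 = 0
chan [1+:6] = (word>>1) & 0x3f = 6  ←
id [0+:1] = (word>>0) & 0x1 = 1
chan signed 6b, MSB=0: value = 6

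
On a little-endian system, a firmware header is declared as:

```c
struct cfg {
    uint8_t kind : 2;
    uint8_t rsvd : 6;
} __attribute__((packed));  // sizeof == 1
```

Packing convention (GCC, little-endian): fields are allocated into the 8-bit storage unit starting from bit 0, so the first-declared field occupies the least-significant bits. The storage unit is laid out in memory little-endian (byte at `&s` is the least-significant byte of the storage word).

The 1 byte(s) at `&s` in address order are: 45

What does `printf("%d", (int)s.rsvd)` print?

[0]=0x45 (little-endian) → word 0x45
kind:2 @ bit 0 → (0x45>>0)&0x3 = 0x1
rsvd:6 @ bit 2 → (0x45>>2)&0x3f = 0x11  ←

17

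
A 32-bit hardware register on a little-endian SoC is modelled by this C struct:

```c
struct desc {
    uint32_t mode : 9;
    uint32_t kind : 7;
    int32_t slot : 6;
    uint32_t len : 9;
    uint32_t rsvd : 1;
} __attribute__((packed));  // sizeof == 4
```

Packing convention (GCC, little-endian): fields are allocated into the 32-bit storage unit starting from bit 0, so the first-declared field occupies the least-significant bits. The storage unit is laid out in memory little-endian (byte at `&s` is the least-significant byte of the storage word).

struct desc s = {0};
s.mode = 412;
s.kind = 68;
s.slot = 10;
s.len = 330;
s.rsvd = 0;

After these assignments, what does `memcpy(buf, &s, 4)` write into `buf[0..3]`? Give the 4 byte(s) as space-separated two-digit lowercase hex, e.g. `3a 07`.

9c 89 8a 52

mode (9b) val=412 bits=0x19c at bit 0: 0x0000019c
kind (7b) val=68 bits=0x44 at bit 9: 0x0000899c
slot (6b) val=10 bits=0xa at bit 16: 0x000a899c
len (9b) val=330 bits=0x14a at bit 22: 0x528a899c
rsvd (1b) val=0 bits=0x0 at bit 31: 0x528a899c
word = 0x528a899c → little-endian bytes:
  [0]=0x9c  [1]=0x89  [2]=0x8a  [3]=0x52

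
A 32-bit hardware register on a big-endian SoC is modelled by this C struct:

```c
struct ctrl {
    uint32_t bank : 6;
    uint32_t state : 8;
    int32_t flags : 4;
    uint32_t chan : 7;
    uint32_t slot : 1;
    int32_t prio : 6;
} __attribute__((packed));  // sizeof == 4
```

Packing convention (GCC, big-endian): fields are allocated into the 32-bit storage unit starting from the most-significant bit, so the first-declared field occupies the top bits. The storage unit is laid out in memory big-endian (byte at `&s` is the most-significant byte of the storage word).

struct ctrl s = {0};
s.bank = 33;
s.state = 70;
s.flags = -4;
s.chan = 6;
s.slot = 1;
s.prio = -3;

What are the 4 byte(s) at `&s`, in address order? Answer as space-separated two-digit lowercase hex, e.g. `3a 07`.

85 1b 03 7d

bank:6 = 33 → 0x21 << 26 → word 0x84000000
state:8 = 70 → 0x46 << 18 → word 0x85180000
flags:4 = -4 → 0xc << 14 → word 0x851b0000
chan:7 = 6 → 0x6 << 7 → word 0x851b0300
slot:1 = 1 → 0x1 << 6 → word 0x851b0340
prio:6 = -3 → 0x3d << 0 → word 0x851b037d
word = 0x851b037d → big-endian bytes:
  [0]=0x85  [1]=0x1b  [2]=0x03  [3]=0x7d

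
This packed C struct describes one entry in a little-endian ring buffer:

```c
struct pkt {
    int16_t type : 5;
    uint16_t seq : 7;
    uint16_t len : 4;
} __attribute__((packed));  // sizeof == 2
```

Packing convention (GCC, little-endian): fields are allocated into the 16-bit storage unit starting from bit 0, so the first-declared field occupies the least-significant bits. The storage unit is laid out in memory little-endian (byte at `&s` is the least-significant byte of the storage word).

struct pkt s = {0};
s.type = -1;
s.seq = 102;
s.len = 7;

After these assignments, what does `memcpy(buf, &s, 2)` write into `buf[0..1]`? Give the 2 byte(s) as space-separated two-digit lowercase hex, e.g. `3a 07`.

[0+:5] type=-1 & 0x1f = 0x1f; word=0x001f
[5+:7] seq=102 & 0x7f = 0x66; word=0x0cdf
[12+:4] len=7 & 0xf = 0x7; word=0x7cdf
word = 0x7cdf → little-endian bytes:
  [0]=0xdf  [1]=0x7c

df 7c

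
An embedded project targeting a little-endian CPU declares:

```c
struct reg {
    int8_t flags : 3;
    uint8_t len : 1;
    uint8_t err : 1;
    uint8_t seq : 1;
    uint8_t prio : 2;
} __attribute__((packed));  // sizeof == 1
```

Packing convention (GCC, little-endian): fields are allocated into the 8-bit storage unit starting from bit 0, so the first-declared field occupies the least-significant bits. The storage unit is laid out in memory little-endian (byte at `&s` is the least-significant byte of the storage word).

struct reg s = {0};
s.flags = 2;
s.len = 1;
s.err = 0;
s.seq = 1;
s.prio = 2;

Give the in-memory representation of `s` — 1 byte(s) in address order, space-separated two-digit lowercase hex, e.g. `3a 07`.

aa

[0+:3] flags=2 & 0x7 = 0x2; word=0x02
[3+:1] len=1 & 0x1 = 0x1; word=0x0a
[4+:1] err=0 & 0x1 = 0x0; word=0x0a
[5+:1] seq=1 & 0x1 = 0x1; word=0x2a
[6+:2] prio=2 & 0x3 = 0x2; word=0xaa
word = 0xaa → little-endian bytes:
  [0]=0xaa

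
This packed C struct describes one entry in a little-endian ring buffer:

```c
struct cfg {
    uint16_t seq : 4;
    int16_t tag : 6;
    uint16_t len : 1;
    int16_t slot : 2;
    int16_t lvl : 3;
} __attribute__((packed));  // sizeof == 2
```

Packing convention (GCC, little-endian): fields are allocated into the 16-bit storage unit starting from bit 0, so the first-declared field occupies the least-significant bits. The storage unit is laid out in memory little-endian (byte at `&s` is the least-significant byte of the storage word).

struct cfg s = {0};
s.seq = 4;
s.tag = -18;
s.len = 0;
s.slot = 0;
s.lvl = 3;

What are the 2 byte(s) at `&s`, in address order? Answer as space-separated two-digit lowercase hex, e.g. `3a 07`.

[0+:4] seq=4 & 0xf = 0x4; word=0x0004
[4+:6] tag=-18 & 0x3f = 0x2e; word=0x02e4
[10+:1] len=0 & 0x1 = 0x0; word=0x02e4
[11+:2] slot=0 & 0x3 = 0x0; word=0x02e4
[13+:3] lvl=3 & 0x7 = 0x3; word=0x62e4
word = 0x62e4 → little-endian bytes:
  [0]=0xe4  [1]=0x62

e4 62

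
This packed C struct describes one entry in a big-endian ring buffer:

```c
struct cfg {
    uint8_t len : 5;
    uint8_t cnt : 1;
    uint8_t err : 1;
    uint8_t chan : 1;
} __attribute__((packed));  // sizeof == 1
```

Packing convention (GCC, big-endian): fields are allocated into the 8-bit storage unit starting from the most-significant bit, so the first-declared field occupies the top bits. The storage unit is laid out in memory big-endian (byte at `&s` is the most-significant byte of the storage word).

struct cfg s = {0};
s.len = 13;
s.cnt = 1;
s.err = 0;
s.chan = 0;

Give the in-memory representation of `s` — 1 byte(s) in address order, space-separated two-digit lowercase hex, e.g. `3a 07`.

[3+:5] len=13 & 0x1f = 0xd; word=0x68
[2+:1] cnt=1 & 0x1 = 0x1; word=0x6c
[1+:1] err=0 & 0x1 = 0x0; word=0x6c
[0+:1] chan=0 & 0x1 = 0x0; word=0x6c
word = 0x6c → big-endian bytes:
  [0]=0x6c

6c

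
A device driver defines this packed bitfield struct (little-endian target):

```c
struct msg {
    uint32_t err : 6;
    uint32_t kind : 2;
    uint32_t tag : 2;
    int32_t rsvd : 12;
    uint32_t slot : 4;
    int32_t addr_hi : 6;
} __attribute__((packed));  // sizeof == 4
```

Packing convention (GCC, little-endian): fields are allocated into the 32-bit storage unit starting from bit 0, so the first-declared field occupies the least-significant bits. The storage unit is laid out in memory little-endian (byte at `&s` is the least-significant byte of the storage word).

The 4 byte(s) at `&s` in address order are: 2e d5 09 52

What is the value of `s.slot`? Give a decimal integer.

[0]=0x2e [1]=0xd5 [2]=0x09 [3]=0x52 (little-endian) → word 0x5209d52e
err:6 @ bit 0 → (0x5209d52e>>0)&0x3f = 0x2e
kind:2 @ bit 6 → (0x5209d52e>>6)&0x3 = 0x0
tag:2 @ bit 8 → (0x5209d52e>>8)&0x3 = 0x1
rsvd:12 @ bit 10 → (0x5209d52e>>10)&0xfff = 0x275
slot:4 @ bit 22 → (0x5209d52e>>22)&0xf = 0x8  ←
addr_hi:6 @ bit 26 → (0x5209d52e>>26)&0x3f = 0x14

8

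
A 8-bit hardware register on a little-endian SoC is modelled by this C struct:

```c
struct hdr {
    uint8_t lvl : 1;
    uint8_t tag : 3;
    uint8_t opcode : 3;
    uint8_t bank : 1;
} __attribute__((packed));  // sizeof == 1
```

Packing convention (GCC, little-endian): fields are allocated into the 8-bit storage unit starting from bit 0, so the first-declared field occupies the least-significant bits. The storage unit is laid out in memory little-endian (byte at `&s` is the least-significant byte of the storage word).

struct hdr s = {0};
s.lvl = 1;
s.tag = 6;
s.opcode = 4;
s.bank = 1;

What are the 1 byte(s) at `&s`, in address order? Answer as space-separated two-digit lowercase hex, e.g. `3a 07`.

[0+:1] lvl=1 & 0x1 = 0x1; word=0x01
[1+:3] tag=6 & 0x7 = 0x6; word=0x0d
[4+:3] opcode=4 & 0x7 = 0x4; word=0x4d
[7+:1] bank=1 & 0x1 = 0x1; word=0xcd
word = 0xcd → little-endian bytes:
  [0]=0xcd

cd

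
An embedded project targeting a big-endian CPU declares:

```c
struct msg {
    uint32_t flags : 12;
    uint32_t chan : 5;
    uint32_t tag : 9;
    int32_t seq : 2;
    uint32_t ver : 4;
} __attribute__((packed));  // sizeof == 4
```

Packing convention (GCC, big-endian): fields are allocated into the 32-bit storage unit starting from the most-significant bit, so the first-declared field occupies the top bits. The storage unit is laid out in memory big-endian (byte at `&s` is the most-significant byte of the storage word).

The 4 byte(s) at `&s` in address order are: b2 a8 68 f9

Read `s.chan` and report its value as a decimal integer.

16

[0]=0xb2 [1]=0xa8 [2]=0x68 [3]=0xf9 (big-endian) → word 0xb2a868f9
flags:12 @ bit 20 → (0xb2a868f9>>20)&0xfff = 0xb2a
chan:5 @ bit 15 → (0xb2a868f9>>15)&0x1f = 0x10  ←
tag:9 @ bit 6 → (0xb2a868f9>>6)&0x1ff = 0x1a3
seq:2 @ bit 4 → (0xb2a868f9>>4)&0x3 = 0x3
ver:4 @ bit 0 → (0xb2a868f9>>0)&0xf = 0x9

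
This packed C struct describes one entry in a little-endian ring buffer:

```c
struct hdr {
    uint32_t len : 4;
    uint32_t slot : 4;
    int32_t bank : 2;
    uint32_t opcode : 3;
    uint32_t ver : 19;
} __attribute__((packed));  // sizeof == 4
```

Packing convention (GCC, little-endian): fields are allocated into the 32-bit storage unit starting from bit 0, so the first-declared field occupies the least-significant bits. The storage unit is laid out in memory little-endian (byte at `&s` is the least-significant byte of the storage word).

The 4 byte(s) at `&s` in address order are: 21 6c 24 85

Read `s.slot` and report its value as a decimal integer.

2

[0]=0x21 [1]=0x6c [2]=0x24 [3]=0x85 (little-endian) → word 0x85246c21
len:4 @ bit 0 → (0x85246c21>>0)&0xf = 0x1
slot:4 @ bit 4 → (0x85246c21>>4)&0xf = 0x2  ←
bank:2 @ bit 8 → (0x85246c21>>8)&0x3 = 0x0
opcode:3 @ bit 10 → (0x85246c21>>10)&0x7 = 0x3
ver:19 @ bit 13 → (0x85246c21>>13)&0x7ffff = 0x42923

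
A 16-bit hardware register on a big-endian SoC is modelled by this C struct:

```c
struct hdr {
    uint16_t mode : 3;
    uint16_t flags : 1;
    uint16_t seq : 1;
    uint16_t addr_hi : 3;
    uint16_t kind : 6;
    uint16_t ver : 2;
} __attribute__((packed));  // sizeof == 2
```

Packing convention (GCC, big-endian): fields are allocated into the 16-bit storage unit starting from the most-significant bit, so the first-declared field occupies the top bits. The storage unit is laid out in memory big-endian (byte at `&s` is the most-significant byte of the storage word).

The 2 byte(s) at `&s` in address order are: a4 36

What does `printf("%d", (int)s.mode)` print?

[0]=0xa4 [1]=0x36 (big-endian) → word 0xa436
mode:3 @ bit 13 → (0xa436>>13)&0x7 = 0x5  ←
flags:1 @ bit 12 → (0xa436>>12)&0x1 = 0x0
seq:1 @ bit 11 → (0xa436>>11)&0x1 = 0x0
addr_hi:3 @ bit 8 → (0xa436>>8)&0x7 = 0x4
kind:6 @ bit 2 → (0xa436>>2)&0x3f = 0xd
ver:2 @ bit 0 → (0xa436>>0)&0x3 = 0x2

5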